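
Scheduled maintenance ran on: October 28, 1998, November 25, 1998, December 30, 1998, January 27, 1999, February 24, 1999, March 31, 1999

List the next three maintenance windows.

All Wednesdays; the gaps (28, 35, 28, 28, 35) vary with month length.
This is the last Wednesday of each month.
April 1999 ends with Wednesday April 28, 1999.
May 1999 ends with Wednesday May 26, 1999.
June 1999 ends with Wednesday June 30, 1999.

April 28, 1999; May 26, 1999; June 30, 1999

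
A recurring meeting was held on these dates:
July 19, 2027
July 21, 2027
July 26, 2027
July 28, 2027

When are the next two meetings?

Gaps: 2, 5, 2 days — not constant, but cyclic with period 2.
The events fall on every Monday and Wednesday.
The following Monday is August 2, 2027.
Next Wednesday: August 4, 2027.

August 2, 2027; August 4, 2027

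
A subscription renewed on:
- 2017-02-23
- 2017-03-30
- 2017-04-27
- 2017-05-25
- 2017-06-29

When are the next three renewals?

2017-07-27, 2017-08-31, 2017-09-28

These are Thursdays with 35, 28, 28, 35-day gaps.
Each is the final Thursday of its month — 2017-03-30 is past the 28th, so '4th Thursday' doesn't fit.
July 2017 ends with Thursday 2017-07-27.
August 2017 ends with Thursday 2017-08-31.
Last Thursday of September 2017: 2017-09-28.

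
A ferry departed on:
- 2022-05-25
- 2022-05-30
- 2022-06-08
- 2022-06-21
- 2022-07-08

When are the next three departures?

Intervals are 5, 9, 13, 17 days — an arithmetic progression with common difference 4.
Next gap: 21 days. 2022-07-08 + 21 days = 2022-07-29.
Next gap: 25 days. 2022-07-29 + 25 days = 2022-08-23.
Next gap: 29 days. 2022-08-23 + 29 days = 2022-09-21.

2022-07-29, 2022-08-23, 2022-09-21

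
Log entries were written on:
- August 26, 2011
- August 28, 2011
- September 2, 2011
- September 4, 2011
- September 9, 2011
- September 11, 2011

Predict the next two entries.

September 16, 2011; September 18, 2011

The gap pattern 2, 5, 2, 5, 2 repeats every 2 events.
These are the Fridays and Sundays of each week.
The following Friday is September 16, 2011.
Next Sunday: September 18, 2011.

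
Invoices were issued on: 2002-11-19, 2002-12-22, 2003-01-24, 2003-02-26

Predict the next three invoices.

The spacing is 33, 33, 33 days — always 33 days.
2003-02-26 + 33 days = 2003-03-31.
2003-03-31 + 33 days = 2003-05-03.
2003-05-03 + 33 days = 2003-06-05.

2003-03-31, 2003-05-03, 2003-06-05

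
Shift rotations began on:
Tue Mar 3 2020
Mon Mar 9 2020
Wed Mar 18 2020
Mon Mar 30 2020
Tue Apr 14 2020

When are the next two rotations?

Sat May 2 2020, Sat May 23 2020

The spacing grows by 3 each time: 6, 9, 12, 15 days.
Next gap: 18 days. Tue Apr 14 2020 + 18 days = Sat May 2 2020.
Next gap: 21 days. Sat May 2 2020 + 21 days = Sat May 23 2020.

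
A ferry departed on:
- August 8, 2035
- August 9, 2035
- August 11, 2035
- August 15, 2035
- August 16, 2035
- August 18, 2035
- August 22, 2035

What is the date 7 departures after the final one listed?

September 6, 2035

Every event lands on a Wednesday or Thursday or Saturday (gaps cycle 1, 2, 4, 1, 2, 4).
So the schedule is: every Wednesday, Thursday and Saturday.
The following Thursday is August 23, 2035.
Next Saturday: August 25, 2035.
The following Wednesday is August 29, 2035.
Next Thursday: August 30, 2035.
The following Saturday is September 1, 2035.
Next Wednesday: September 5, 2035.
The following Thursday is September 6, 2035.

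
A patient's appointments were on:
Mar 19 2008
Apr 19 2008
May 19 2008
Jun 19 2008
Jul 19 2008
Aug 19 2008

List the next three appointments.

Gaps: 31, 30, 31, 30, 31 days — not constant. Every event is on the 19th of the month.
Pattern: the 19th of each month.
Next: September 2008 → Sep 19 2008.
October 2008: Oct 19 2008.
November 2008: Nov 19 2008.

Sep 19 2008, Oct 19 2008, Nov 19 2008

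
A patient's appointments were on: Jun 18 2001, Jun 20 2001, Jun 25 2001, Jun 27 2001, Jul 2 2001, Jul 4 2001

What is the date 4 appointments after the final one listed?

Jul 18 2001

The gap pattern 2, 5, 2, 5, 2 repeats every 2 events.
These are the Mondays and Wednesdays of each week.
The following Monday is Jul 9 2001.
Next Wednesday: Jul 11 2001.
The following Monday is Jul 16 2001.
The following Wednesday is Jul 18 2001.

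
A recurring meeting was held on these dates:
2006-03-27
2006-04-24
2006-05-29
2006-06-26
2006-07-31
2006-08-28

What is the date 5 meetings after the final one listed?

2007-01-29

All Mondays; the gaps (28, 35, 28, 35, 28) vary with month length.
This is the last Monday of each month.
September 2006 ends with Monday 2006-09-25.
Last Monday of October 2006: 2006-10-30.
November 2006 ends with Monday 2006-11-27.
Last Monday of December 2006: 2006-12-25.
January 2007 ends with Monday 2007-01-29.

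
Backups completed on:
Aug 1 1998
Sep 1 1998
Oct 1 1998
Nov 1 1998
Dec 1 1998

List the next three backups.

Jan 1 1999, Feb 1 1999, Mar 1 1999

The day-of-month is always 1 (31, 30, 31, 30 days between events).
So this recurs on the 1st of each month.
January 1999: Jan 1 1999.
Next: February 1999 → Feb 1 1999.
Next: March 1999 → Mar 1 1999.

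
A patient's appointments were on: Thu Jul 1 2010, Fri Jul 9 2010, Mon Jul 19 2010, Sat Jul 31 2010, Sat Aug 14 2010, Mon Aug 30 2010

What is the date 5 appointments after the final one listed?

Intervals are 8, 10, 12, 14, 16 days — an arithmetic progression with common difference 2.
Next gap: 18 days. Mon Aug 30 2010 + 18 days = Fri Sep 17 2010.
Next gap: 20 days. Fri Sep 17 2010 + 20 days = Thu Oct 7 2010.
Next gap: 22 days. Thu Oct 7 2010 + 22 days = Fri Oct 29 2010.
Next gap: 24 days. Fri Oct 29 2010 + 24 days = Mon Nov 22 2010.
Next gap: 26 days. Mon Nov 22 2010 + 26 days = Sat Dec 18 2010.

Sat Dec 18 2010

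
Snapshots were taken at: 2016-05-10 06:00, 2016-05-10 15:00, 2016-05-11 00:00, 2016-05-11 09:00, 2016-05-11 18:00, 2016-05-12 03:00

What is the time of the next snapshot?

The interval is a steady 9 hours (9, 9, 9, 9, 9).
2016-05-12 03:00 + 9 h = 2016-05-12 12:00.

2016-05-12 12:00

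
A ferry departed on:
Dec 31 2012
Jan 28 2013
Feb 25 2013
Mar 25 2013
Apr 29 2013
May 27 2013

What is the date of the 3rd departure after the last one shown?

Every date is a Monday; gaps 28, 28, 28, 35, 28 days.
Each is the last Monday of its month (at least one falls on the 29th or later, ruling out '4th Monday').
Last Monday of June 2013: Jun 24 2013.
July 2013 ends with Monday Jul 29 2013.
Last Monday of August 2013: Aug 26 2013.

Aug 26 2013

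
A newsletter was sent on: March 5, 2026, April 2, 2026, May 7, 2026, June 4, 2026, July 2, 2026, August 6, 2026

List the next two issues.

September 3, 2026; October 1, 2026

Gaps: 28, 35, 28, 28, 35 days — a mix of 28 and 35. Every date is a Thursday.
Each is the 1st Thursday of its month.
September 2026 — 1st Thursday is September 3, 2026.
October 2026 — 1st Thursday is October 1, 2026.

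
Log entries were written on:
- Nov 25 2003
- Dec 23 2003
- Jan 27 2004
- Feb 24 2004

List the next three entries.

Mar 23 2004, Apr 27 2004, May 25 2004

All dates are Tuesdays, 28, 35, 28 days apart.
Specifically, the 4th Tuesday of each month.
4th Tuesday of March 2004: Mar 23 2004.
4th Tuesday of April 2004: Apr 27 2004.
May 2004 — 4th Tuesday is May 25 2004.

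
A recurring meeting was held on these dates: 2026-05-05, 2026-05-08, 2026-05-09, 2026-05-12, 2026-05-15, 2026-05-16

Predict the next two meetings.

Gaps: 3, 1, 3, 3, 1 days — not constant, but cyclic with period 3.
The events fall on every Tuesday, Friday and Saturday.
Next Tuesday: 2026-05-19.
The following Friday is 2026-05-22.

2026-05-19, 2026-05-22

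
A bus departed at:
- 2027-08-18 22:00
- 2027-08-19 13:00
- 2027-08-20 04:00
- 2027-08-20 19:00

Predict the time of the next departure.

The interval is a steady 15 hours (15, 15, 15).
2027-08-20 19:00 + 15 h = 2027-08-21 10:00.

2027-08-21 10:00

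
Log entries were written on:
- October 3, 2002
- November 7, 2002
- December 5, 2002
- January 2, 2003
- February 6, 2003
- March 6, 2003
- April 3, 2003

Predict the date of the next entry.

Gaps: 35, 28, 28, 35, 28, 28 days — a mix of 28 and 35. Every date is a Thursday.
Each is the 1st Thursday of its month.
May 2003 — 1st Thursday is May 1, 2003.

May 1, 2003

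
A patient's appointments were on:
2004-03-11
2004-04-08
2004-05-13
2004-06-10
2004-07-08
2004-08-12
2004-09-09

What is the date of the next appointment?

Gaps: 28, 35, 28, 28, 35, 28 days — a mix of 28 and 35. Every date is a Thursday.
Each is the 2nd Thursday of its month.
October 2004 — 2nd Thursday is 2004-10-14.

2004-10-14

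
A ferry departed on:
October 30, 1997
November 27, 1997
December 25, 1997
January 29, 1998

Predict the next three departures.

February 26, 1998; March 26, 1998; April 30, 1998

These are Thursdays with 28, 28, 35-day gaps.
Each is the final Thursday of its month — October 30, 1997 is past the 28th, so '4th Thursday' doesn't fit.
February 1998 ends with Thursday February 26, 1998.
Last Thursday of March 1998: March 26, 1998.
Last Thursday of April 1998: April 30, 1998.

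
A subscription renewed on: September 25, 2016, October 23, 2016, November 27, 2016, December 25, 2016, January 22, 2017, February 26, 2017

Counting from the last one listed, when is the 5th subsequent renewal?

July 23, 2017

All dates are Sundays, 28, 35, 28, 28, 35 days apart.
Specifically, the 4th Sunday of each month.
4th Sunday of March 2017: March 26, 2017.
April 2017 — 4th Sunday is April 23, 2017.
4th Sunday of May 2017: May 28, 2017.
June 2017 — 4th Sunday is June 25, 2017.
July 2017 — 4th Sunday is July 23, 2017.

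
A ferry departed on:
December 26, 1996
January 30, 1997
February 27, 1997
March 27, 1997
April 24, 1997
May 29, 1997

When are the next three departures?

These are Thursdays with 35, 28, 28, 28, 35-day gaps.
Each is the final Thursday of its month — January 30, 1997 is past the 28th, so '4th Thursday' doesn't fit.
June 1997 ends with Thursday June 26, 1997.
Last Thursday of July 1997: July 31, 1997.
Last Thursday of August 1997: August 28, 1997.

June 26, 1997; July 31, 1997; August 28, 1997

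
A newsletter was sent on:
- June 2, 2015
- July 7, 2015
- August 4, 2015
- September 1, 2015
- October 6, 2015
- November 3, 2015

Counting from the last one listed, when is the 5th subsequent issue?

All dates are Tuesdays, 35, 28, 28, 35, 28 days apart.
Specifically, the 1st Tuesday of each month.
December 2015 — 1st Tuesday is December 1, 2015.
1st Tuesday of January 2016: January 5, 2016.
1st Tuesday of February 2016: February 2, 2016.
March 2016 — 1st Tuesday is March 1, 2016.
1st Tuesday of April 2016: April 5, 2016.

April 5, 2016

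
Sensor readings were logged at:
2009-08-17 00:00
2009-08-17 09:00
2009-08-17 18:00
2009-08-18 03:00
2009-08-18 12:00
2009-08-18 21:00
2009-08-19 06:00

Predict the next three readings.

2009-08-19 15:00, 2009-08-20 00:00, 2009-08-20 09:00

Spacing: 9, 9, 9, 9, 9, 9 h — constant 9 h.
2009-08-19 06:00 + 9 h = 2009-08-19 15:00.
2009-08-19 15:00 + 9 h = 2009-08-20 00:00.
2009-08-20 00:00 + 9 h = 2009-08-20 09:00.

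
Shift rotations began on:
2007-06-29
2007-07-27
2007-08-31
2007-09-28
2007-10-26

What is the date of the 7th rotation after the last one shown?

These are Fridays with 28, 35, 28, 28-day gaps.
Each is the final Friday of its month — 2007-06-29 is past the 28th, so '4th Friday' doesn't fit.
Last Friday of November 2007: 2007-11-30.
December 2007 ends with Friday 2007-12-28.
Last Friday of January 2008: 2008-01-25.
Last Friday of February 2008: 2008-02-29.
Last Friday of March 2008: 2008-03-28.
April 2008 ends with Friday 2008-04-25.
Last Friday of May 2008: 2008-05-30.

2008-05-30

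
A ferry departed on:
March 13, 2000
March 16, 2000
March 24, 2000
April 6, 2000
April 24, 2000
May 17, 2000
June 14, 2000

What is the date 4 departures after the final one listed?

November 23, 2000

The spacing grows by 5 each time: 3, 8, 13, 18, 23, 28 days.
Next gap: 33 days. June 14, 2000 + 33 days = July 17, 2000.
Next gap: 38 days. July 17, 2000 + 38 days = August 24, 2000.
Next gap: 43 days. August 24, 2000 + 43 days = October 6, 2000.
Next gap: 48 days. October 6, 2000 + 48 days = November 23, 2000.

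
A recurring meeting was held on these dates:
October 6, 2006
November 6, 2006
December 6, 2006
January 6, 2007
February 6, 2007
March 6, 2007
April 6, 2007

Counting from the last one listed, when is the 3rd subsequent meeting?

Gaps: 31, 30, 31, 31, 28, 31 days — not constant. Every event is on the 6th of the month.
Pattern: the 6th of each month.
May 2007: May 6, 2007.
Next: June 2007 → June 6, 2007.
Next: July 2007 → July 6, 2007.

July 6, 2007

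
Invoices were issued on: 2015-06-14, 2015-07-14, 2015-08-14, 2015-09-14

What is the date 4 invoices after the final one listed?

Each date is the 14th; the gaps (30, 31, 31) track the month lengths.
The rule is the 14th of each month.
October 2015: 2015-10-14.
November 2015: 2015-11-14.
December 2015: 2015-12-14.
January 2016: 2016-01-14.

2016-01-14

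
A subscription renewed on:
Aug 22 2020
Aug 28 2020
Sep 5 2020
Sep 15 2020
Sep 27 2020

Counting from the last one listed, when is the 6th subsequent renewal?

Jan 19 2021

The spacing grows by 2 each time: 6, 8, 10, 12 days.
Next gap: 14 days. Sep 27 2020 + 14 days = Oct 11 2020.
Next gap: 16 days. Oct 11 2020 + 16 days = Oct 27 2020.
Next gap: 18 days. Oct 27 2020 + 18 days = Nov 14 2020.
Next gap: 20 days. Nov 14 2020 + 20 days = Dec 4 2020.
Next gap: 22 days. Dec 4 2020 + 22 days = Dec 26 2020.
Next gap: 24 days. Dec 26 2020 + 24 days = Jan 19 2021.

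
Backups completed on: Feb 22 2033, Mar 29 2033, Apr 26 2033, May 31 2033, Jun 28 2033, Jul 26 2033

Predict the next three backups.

All Tuesdays; the gaps (35, 28, 35, 28, 28) vary with month length.
This is the last Tuesday of each month.
August 2033 ends with Tuesday Aug 30 2033.
Last Tuesday of September 2033: Sep 27 2033.
Last Tuesday of October 2033: Oct 25 2033.

Aug 30 2033, Sep 27 2033, Oct 25 2033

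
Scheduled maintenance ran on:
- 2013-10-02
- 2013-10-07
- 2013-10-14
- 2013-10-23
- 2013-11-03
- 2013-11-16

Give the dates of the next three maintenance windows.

Intervals are 5, 7, 9, 11, 13 days — an arithmetic progression with common difference 2.
Next gap: 15 days. 2013-11-16 + 15 days = 2013-12-01.
Next gap: 17 days. 2013-12-01 + 17 days = 2013-12-18.
Next gap: 19 days. 2013-12-18 + 19 days = 2014-01-06.

2013-12-01, 2013-12-18, 2014-01-06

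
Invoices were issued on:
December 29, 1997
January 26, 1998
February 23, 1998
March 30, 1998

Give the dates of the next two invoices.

Every date is a Monday; gaps 28, 28, 35 days.
Each is the last Monday of its month (at least one falls on the 29th or later, ruling out '4th Monday').
Last Monday of April 1998: April 27, 1998.
May 1998 ends with Monday May 25, 1998.

April 27, 1998; May 25, 1998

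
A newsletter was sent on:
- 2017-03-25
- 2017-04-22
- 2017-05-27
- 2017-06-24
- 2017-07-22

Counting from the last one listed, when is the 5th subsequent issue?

2017-12-23

All dates are Saturdays, 28, 35, 28, 28 days apart.
Specifically, the 4th Saturday of each month.
4th Saturday of August 2017: 2017-08-26.
September 2017 — 4th Saturday is 2017-09-23.
4th Saturday of October 2017: 2017-10-28.
4th Saturday of November 2017: 2017-11-25.
December 2017 — 4th Saturday is 2017-12-23.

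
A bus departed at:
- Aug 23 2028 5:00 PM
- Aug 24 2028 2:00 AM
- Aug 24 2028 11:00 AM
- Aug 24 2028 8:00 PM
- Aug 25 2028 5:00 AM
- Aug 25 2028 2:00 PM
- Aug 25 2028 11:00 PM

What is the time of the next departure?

Aug 26 2028 8:00 AM

Gaps: 9, 9, 9, 9, 9, 9 hours — each event is 9 hours after the previous one.
Aug 25 2028 11:00 PM + 9 h = Aug 26 2028 8:00 AM.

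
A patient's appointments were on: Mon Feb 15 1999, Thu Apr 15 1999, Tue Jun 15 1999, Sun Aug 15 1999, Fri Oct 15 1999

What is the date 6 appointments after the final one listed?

Sun Oct 15 2000

Each date is the 15th; the gaps (59, 61, 61, 61) track the month lengths.
The rule is the 15th of every 2 months.
Next: December 1999 → Wed Dec 15 1999.
Next: February 2000 → Tue Feb 15 2000.
April 2000: Sat Apr 15 2000.
June 2000: Thu Jun 15 2000.
August 2000: Tue Aug 15 2000.
October 2000: Sun Oct 15 2000.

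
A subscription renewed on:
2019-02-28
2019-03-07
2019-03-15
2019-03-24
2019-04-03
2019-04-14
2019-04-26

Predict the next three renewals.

The spacing grows by 1 each time: 7, 8, 9, 10, 11, 12 days.
Next gap: 13 days. 2019-04-26 + 13 days = 2019-05-09.
Next gap: 14 days. 2019-05-09 + 14 days = 2019-05-23.
Next gap: 15 days. 2019-05-23 + 15 days = 2019-06-07.

2019-05-09, 2019-05-23, 2019-06-07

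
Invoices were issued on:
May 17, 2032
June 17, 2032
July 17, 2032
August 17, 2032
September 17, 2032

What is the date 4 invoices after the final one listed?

The day-of-month is always 17 (31, 30, 31, 31 days between events).
So this recurs on the 17th of each month.
October 2032: October 17, 2032.
Next: November 2032 → November 17, 2032.
Next: December 2032 → December 17, 2032.
Next: January 2033 → January 17, 2033.

January 17, 2033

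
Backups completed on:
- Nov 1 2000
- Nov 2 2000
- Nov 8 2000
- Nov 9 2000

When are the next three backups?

Nov 15 2000, Nov 16 2000, Nov 22 2000

Every event lands on a Wednesday or Thursday (gaps cycle 1, 6, 1).
So the schedule is: every Wednesday and Thursday.
Next Wednesday: Nov 15 2000.
Next Thursday: Nov 16 2000.
Next Wednesday: Nov 22 2000.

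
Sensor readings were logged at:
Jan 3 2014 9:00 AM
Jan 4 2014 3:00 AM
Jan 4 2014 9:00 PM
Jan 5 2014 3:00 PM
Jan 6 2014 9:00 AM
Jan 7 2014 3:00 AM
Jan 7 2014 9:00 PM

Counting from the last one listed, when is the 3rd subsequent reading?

Jan 10 2014 3:00 AM

The interval is a steady 18 hours (18, 18, 18, 18, 18, 18).
Jan 7 2014 9:00 PM + 18 h = Jan 8 2014 3:00 PM.
Jan 8 2014 3:00 PM + 18 h = Jan 9 2014 9:00 AM.
Jan 9 2014 9:00 AM + 18 h = Jan 10 2014 3:00 AM.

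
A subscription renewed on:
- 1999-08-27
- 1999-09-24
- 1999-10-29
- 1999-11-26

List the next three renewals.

1999-12-31, 2000-01-28, 2000-02-25

These are Fridays with 28, 35, 28-day gaps.
Each is the final Friday of its month — 1999-10-29 is past the 28th, so '4th Friday' doesn't fit.
December 1999 ends with Friday 1999-12-31.
Last Friday of January 2000: 2000-01-28.
Last Friday of February 2000: 2000-02-25.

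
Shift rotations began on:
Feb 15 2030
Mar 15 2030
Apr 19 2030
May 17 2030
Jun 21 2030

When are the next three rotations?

These are Fridays at 28- or 35-day spacing (28, 35, 28, 35).
The pattern: 3rd Friday of the month.
July 2030 — 3rd Friday is Jul 19 2030.
3rd Friday of August 2030: Aug 16 2030.
3rd Friday of September 2030: Sep 20 2030.

Jul 19 2030, Aug 16 2030, Sep 20 2030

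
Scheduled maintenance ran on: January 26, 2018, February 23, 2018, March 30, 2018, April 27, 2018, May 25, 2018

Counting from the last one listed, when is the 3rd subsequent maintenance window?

August 31, 2018

Every date is a Friday; gaps 28, 35, 28, 28 days.
Each is the last Friday of its month (at least one falls on the 29th or later, ruling out '4th Friday').
Last Friday of June 2018: June 29, 2018.
Last Friday of July 2018: July 27, 2018.
August 2018 ends with Friday August 31, 2018.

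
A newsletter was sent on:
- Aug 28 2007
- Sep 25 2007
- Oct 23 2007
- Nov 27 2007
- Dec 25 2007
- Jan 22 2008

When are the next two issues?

Feb 26 2008, Mar 25 2008

All dates are Tuesdays, 28, 28, 35, 28, 28 days apart.
Specifically, the 4th Tuesday of each month.
4th Tuesday of February 2008: Feb 26 2008.
March 2008 — 4th Tuesday is Mar 25 2008.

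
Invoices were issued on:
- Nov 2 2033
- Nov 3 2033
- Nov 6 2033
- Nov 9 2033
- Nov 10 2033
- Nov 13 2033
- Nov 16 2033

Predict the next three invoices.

The gap pattern 1, 3, 3, 1, 3, 3 repeats every 3 events.
These are the Wednesdays, Thursdays and Sundays of each week.
The following Thursday is Nov 17 2033.
The following Sunday is Nov 20 2033.
Next Wednesday: Nov 23 2033.

Nov 17 2033, Nov 20 2033, Nov 23 2033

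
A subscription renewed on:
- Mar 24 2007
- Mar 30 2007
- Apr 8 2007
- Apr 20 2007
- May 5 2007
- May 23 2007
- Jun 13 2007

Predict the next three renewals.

Jul 7 2007, Aug 3 2007, Sep 2 2007

Intervals are 6, 9, 12, 15, 18, 21 days — an arithmetic progression with common difference 3.
Next gap: 24 days. Jun 13 2007 + 24 days = Jul 7 2007.
Next gap: 27 days. Jul 7 2007 + 27 days = Aug 3 2007.
Next gap: 30 days. Aug 3 2007 + 30 days = Sep 2 2007.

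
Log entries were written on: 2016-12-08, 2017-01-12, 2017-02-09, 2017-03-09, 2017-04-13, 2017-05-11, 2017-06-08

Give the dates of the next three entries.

2017-07-13, 2017-08-10, 2017-09-14

Gaps: 35, 28, 28, 35, 28, 28 days — a mix of 28 and 35. Every date is a Thursday.
Each is the 2nd Thursday of its month.
July 2017 — 2nd Thursday is 2017-07-13.
August 2017 — 2nd Thursday is 2017-08-10.
2nd Thursday of September 2017: 2017-09-14.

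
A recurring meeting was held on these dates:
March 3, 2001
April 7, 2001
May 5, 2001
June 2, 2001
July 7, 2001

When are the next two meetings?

Gaps: 35, 28, 28, 35 days — a mix of 28 and 35. Every date is a Saturday.
Each is the 1st Saturday of its month.
August 2001 — 1st Saturday is August 4, 2001.
1st Saturday of September 2001: September 1, 2001.

August 4, 2001; September 1, 2001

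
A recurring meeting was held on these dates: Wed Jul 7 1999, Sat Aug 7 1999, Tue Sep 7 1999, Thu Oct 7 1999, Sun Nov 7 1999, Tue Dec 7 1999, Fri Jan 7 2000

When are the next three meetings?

Mon Feb 7 2000, Tue Mar 7 2000, Fri Apr 7 2000

Gaps: 31, 31, 30, 31, 30, 31 days — not constant. Every event is on the 7th of the month.
Pattern: the 7th of each month.
Next: February 2000 → Mon Feb 7 2000.
Next: March 2000 → Tue Mar 7 2000.
April 2000: Fri Apr 7 2000.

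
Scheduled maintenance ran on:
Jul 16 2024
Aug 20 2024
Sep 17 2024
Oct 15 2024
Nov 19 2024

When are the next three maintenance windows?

Dec 17 2024, Jan 21 2025, Feb 18 2025

These are Tuesdays at 28- or 35-day spacing (35, 28, 28, 35).
The pattern: 3rd Tuesday of the month.
December 2024 — 3rd Tuesday is Dec 17 2024.
January 2025 — 3rd Tuesday is Jan 21 2025.
February 2025 — 3rd Tuesday is Feb 18 2025.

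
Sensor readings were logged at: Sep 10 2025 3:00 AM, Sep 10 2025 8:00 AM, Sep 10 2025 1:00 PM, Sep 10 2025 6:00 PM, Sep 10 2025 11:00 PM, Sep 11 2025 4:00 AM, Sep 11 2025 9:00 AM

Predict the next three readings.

The interval is a steady 5 hours (5, 5, 5, 5, 5, 5).
Sep 11 2025 9:00 AM + 5 h = Sep 11 2025 2:00 PM.
Sep 11 2025 2:00 PM + 5 h = Sep 11 2025 7:00 PM.
Sep 11 2025 7:00 PM + 5 h = Sep 12 2025 12:00 AM.

Sep 11 2025 2:00 PM, Sep 11 2025 7:00 PM, Sep 12 2025 12:00 AM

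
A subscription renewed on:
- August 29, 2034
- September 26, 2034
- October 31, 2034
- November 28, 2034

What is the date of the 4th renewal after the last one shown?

Every date is a Tuesday; gaps 28, 35, 28 days.
Each is the last Tuesday of its month (at least one falls on the 29th or later, ruling out '4th Tuesday').
Last Tuesday of December 2034: December 26, 2034.
January 2035 ends with Tuesday January 30, 2035.
Last Tuesday of February 2035: February 27, 2035.
March 2035 ends with Tuesday March 27, 2035.

March 27, 2035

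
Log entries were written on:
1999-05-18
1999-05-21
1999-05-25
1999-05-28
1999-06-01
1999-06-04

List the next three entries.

Every event lands on a Tuesday or Friday (gaps cycle 3, 4, 3, 4, 3).
So the schedule is: every Tuesday and Friday.
The following Tuesday is 1999-06-08.
The following Friday is 1999-06-11.
The following Tuesday is 1999-06-15.

1999-06-08, 1999-06-11, 1999-06-15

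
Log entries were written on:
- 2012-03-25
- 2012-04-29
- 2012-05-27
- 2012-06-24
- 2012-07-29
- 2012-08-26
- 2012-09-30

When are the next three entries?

2012-10-28, 2012-11-25, 2012-12-30

Every date is a Sunday; gaps 35, 28, 28, 35, 28, 35 days.
Each is the last Sunday of its month (at least one falls on the 29th or later, ruling out '4th Sunday').
Last Sunday of October 2012: 2012-10-28.
Last Sunday of November 2012: 2012-11-25.
Last Sunday of December 2012: 2012-12-30.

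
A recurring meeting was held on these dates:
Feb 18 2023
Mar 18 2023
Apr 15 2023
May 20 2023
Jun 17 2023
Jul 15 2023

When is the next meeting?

Aug 19 2023

These are Saturdays at 28- or 35-day spacing (28, 28, 35, 28, 28).
The pattern: 3rd Saturday of the month.
August 2023 — 3rd Saturday is Aug 19 2023.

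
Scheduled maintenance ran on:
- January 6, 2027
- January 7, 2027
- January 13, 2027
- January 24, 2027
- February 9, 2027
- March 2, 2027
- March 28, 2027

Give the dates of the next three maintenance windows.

Intervals are 1, 6, 11, 16, 21, 26 days — an arithmetic progression with common difference 5.
Next gap: 31 days. March 28, 2027 + 31 days = April 28, 2027.
Next gap: 36 days. April 28, 2027 + 36 days = June 3, 2027.
Next gap: 41 days. June 3, 2027 + 41 days = July 14, 2027.

April 28, 2027; June 3, 2027; July 14, 2027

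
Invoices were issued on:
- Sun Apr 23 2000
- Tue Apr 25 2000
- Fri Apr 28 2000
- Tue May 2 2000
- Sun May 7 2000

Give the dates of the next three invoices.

Gaps: 2, 3, 4, 5 days — each gap is 1 larger than the previous one.
Next gap: 6 days. Sun May 7 2000 + 6 days = Sat May 13 2000.
Next gap: 7 days. Sat May 13 2000 + 7 days = Sat May 20 2000.
Next gap: 8 days. Sat May 20 2000 + 8 days = Sun May 28 2000.

Sat May 13 2000, Sat May 20 2000, Sun May 28 2000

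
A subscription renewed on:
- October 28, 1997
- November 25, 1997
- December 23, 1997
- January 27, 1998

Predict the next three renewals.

February 24, 1998; March 24, 1998; April 28, 1998

These are Tuesdays at 28- or 35-day spacing (28, 28, 35).
The pattern: 4th Tuesday of the month.
4th Tuesday of February 1998: February 24, 1998.
March 1998 — 4th Tuesday is March 24, 1998.
April 1998 — 4th Tuesday is April 28, 1998.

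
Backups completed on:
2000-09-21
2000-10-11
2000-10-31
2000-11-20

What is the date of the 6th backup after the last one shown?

2001-03-20

Every event comes 20 days after the last (20, 20, 20).
2000-11-20 + 20 days = 2000-12-10.
2000-12-10 + 20 days = 2000-12-30.
2000-12-30 + 20 days = 2001-01-19.
2001-01-19 + 20 days = 2001-02-08.
2001-02-08 + 20 days = 2001-02-28.
2001-02-28 + 20 days = 2001-03-20.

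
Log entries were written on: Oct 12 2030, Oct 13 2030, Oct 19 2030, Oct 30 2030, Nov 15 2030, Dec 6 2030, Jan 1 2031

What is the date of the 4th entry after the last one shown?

Gaps: 1, 6, 11, 16, 21, 26 days — each gap is 5 larger than the previous one.
Next gap: 31 days. Jan 1 2031 + 31 days = Feb 1 2031.
Next gap: 36 days. Feb 1 2031 + 36 days = Mar 9 2031.
Next gap: 41 days. Mar 9 2031 + 41 days = Apr 19 2031.
Next gap: 46 days. Apr 19 2031 + 46 days = Jun 4 2031.

Jun 4 2031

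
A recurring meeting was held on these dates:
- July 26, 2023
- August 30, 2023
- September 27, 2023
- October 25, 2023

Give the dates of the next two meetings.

All Wednesdays; the gaps (35, 28, 28) vary with month length.
This is the last Wednesday of each month.
November 2023 ends with Wednesday November 29, 2023.
Last Wednesday of December 2023: December 27, 2023.

November 29, 2023; December 27, 2023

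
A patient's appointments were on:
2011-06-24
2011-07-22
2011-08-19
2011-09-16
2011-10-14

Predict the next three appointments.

2011-11-11, 2011-12-09, 2012-01-06

Gaps between consecutive events: 28, 28, 28, 28 days — a constant 28-day interval.
2011-10-14 + 28 days = 2011-11-11.
2011-11-11 + 28 days = 2011-12-09.
2011-12-09 + 28 days = 2012-01-06.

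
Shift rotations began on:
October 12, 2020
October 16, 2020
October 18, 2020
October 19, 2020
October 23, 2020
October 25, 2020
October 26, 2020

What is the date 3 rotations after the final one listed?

November 2, 2020

Gaps: 4, 2, 1, 4, 2, 1 days — not constant, but cyclic with period 3.
The events fall on every Monday, Friday and Sunday.
The following Friday is October 30, 2020.
Next Sunday: November 1, 2020.
The following Monday is November 2, 2020.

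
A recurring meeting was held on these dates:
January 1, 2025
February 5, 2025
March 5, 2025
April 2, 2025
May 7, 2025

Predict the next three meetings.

Gaps: 35, 28, 28, 35 days — a mix of 28 and 35. Every date is a Wednesday.
Each is the 1st Wednesday of its month.
1st Wednesday of June 2025: June 4, 2025.
July 2025 — 1st Wednesday is July 2, 2025.
August 2025 — 1st Wednesday is August 6, 2025.

June 4, 2025; July 2, 2025; August 6, 2025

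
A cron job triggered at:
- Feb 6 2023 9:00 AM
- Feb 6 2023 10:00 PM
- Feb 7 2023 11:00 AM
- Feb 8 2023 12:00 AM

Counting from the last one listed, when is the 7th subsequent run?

Feb 11 2023 7:00 PM

Gaps: 13, 13, 13 hours — each event is 13 hours after the previous one.
Feb 8 2023 12:00 AM + 13 h = Feb 8 2023 1:00 PM.
Feb 8 2023 1:00 PM + 13 h = Feb 9 2023 2:00 AM.
Feb 9 2023 2:00 AM + 13 h = Feb 9 2023 3:00 PM.
Feb 9 2023 3:00 PM + 13 h = Feb 10 2023 4:00 AM.
Feb 10 2023 4:00 AM + 13 h = Feb 10 2023 5:00 PM.
Feb 10 2023 5:00 PM + 13 h = Feb 11 2023 6:00 AM.
Feb 11 2023 6:00 AM + 13 h = Feb 11 2023 7:00 PM.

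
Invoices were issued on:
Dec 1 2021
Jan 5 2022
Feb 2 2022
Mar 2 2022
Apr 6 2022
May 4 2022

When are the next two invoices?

All dates are Wednesdays, 35, 28, 28, 35, 28 days apart.
Specifically, the 1st Wednesday of each month.
June 2022 — 1st Wednesday is Jun 1 2022.
July 2022 — 1st Wednesday is Jul 6 2022.

Jun 1 2022, Jul 6 2022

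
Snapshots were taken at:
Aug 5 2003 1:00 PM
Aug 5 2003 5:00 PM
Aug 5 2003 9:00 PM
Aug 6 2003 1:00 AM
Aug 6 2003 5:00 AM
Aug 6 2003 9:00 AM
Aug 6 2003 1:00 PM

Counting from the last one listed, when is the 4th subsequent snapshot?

Spacing: 4, 4, 4, 4, 4, 4 h — constant 4 h.
Aug 6 2003 1:00 PM + 4 h = Aug 6 2003 5:00 PM.
Aug 6 2003 5:00 PM + 4 h = Aug 6 2003 9:00 PM.
Aug 6 2003 9:00 PM + 4 h = Aug 7 2003 1:00 AM.
Aug 7 2003 1:00 AM + 4 h = Aug 7 2003 5:00 AM.

Aug 7 2003 5:00 AM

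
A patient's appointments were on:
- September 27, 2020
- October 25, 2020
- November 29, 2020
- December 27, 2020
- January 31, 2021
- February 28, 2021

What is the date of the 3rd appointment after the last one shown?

These are Sundays with 28, 35, 28, 35, 28-day gaps.
Each is the final Sunday of its month — November 29, 2020 is past the 28th, so '4th Sunday' doesn't fit.
March 2021 ends with Sunday March 28, 2021.
Last Sunday of April 2021: April 25, 2021.
May 2021 ends with Sunday May 30, 2021.

May 30, 2021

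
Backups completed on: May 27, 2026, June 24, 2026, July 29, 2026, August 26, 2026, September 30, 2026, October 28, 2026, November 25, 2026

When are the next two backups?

These are Wednesdays with 28, 35, 28, 35, 28, 28-day gaps.
Each is the final Wednesday of its month — July 29, 2026 is past the 28th, so '4th Wednesday' doesn't fit.
December 2026 ends with Wednesday December 30, 2026.
January 2027 ends with Wednesday January 27, 2027.

December 30, 2026; January 27, 2027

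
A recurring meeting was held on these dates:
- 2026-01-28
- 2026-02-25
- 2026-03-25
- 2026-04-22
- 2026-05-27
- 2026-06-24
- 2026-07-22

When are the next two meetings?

2026-08-26, 2026-09-23

These are Wednesdays at 28- or 35-day spacing (28, 28, 28, 35, 28, 28).
The pattern: 4th Wednesday of the month.
August 2026 — 4th Wednesday is 2026-08-26.
September 2026 — 4th Wednesday is 2026-09-23.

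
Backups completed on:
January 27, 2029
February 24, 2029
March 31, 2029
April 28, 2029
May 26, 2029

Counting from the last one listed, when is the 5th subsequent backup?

October 27, 2029

These are Saturdays with 28, 35, 28, 28-day gaps.
Each is the final Saturday of its month — March 31, 2029 is past the 28th, so '4th Saturday' doesn't fit.
Last Saturday of June 2029: June 30, 2029.
July 2029 ends with Saturday July 28, 2029.
Last Saturday of August 2029: August 25, 2029.
September 2029 ends with Saturday September 29, 2029.
Last Saturday of October 2029: October 27, 2029.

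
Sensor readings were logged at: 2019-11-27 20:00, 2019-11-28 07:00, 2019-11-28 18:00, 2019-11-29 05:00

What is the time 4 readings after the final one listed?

2019-12-01 01:00

The interval is a steady 11 hours (11, 11, 11).
2019-11-29 05:00 + 11 h = 2019-11-29 16:00.
2019-11-29 16:00 + 11 h = 2019-11-30 03:00.
2019-11-30 03:00 + 11 h = 2019-11-30 14:00.
2019-11-30 14:00 + 11 h = 2019-12-01 01:00.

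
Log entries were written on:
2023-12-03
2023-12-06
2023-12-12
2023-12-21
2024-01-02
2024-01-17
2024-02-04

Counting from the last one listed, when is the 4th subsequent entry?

2024-05-16

The spacing grows by 3 each time: 3, 6, 9, 12, 15, 18 days.
Next gap: 21 days. 2024-02-04 + 21 days = 2024-02-25.
Next gap: 24 days. 2024-02-25 + 24 days = 2024-03-20.
Next gap: 27 days. 2024-03-20 + 27 days = 2024-04-16.
Next gap: 30 days. 2024-04-16 + 30 days = 2024-05-16.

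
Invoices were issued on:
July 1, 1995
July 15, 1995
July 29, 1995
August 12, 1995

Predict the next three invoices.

August 26, 1995; September 9, 1995; September 23, 1995

Every event comes 14 days after the last (14, 14, 14).
August 12, 1995 + 14 days = August 26, 1995.
August 26, 1995 + 14 days = September 9, 1995.
September 9, 1995 + 14 days = September 23, 1995.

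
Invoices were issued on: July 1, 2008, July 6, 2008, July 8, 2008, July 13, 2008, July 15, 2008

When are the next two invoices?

July 20, 2008; July 22, 2008

The gap pattern 5, 2, 5, 2 repeats every 2 events.
These are the Tuesdays and Sundays of each week.
The following Sunday is July 20, 2008.
Next Tuesday: July 22, 2008.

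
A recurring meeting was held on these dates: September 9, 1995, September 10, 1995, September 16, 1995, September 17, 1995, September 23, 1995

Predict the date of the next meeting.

Every event lands on a Saturday or Sunday (gaps cycle 1, 6, 1, 6).
So the schedule is: every Saturday and Sunday.
Next Sunday: September 24, 1995.

September 24, 1995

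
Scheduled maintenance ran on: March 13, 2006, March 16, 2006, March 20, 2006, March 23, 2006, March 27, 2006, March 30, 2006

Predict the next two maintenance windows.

Gaps: 3, 4, 3, 4, 3 days — not constant, but cyclic with period 2.
The events fall on every Monday and Thursday.
Next Monday: April 3, 2006.
The following Thursday is April 6, 2006.

April 3, 2006; April 6, 2006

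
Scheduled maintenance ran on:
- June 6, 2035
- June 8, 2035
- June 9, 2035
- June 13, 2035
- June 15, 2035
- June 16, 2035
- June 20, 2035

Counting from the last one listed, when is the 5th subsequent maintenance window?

Every event lands on a Wednesday or Friday or Saturday (gaps cycle 2, 1, 4, 2, 1, 4).
So the schedule is: every Wednesday, Friday and Saturday.
The following Friday is June 22, 2035.
Next Saturday: June 23, 2035.
The following Wednesday is June 27, 2035.
Next Friday: June 29, 2035.
The following Saturday is June 30, 2035.

June 30, 2035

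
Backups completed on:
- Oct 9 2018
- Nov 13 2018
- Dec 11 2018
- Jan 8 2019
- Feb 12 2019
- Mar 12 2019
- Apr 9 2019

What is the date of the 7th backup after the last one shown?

All dates are Tuesdays, 35, 28, 28, 35, 28, 28 days apart.
Specifically, the 2nd Tuesday of each month.
May 2019 — 2nd Tuesday is May 14 2019.
2nd Tuesday of June 2019: Jun 11 2019.
July 2019 — 2nd Tuesday is Jul 9 2019.
August 2019 — 2nd Tuesday is Aug 13 2019.
2nd Tuesday of September 2019: Sep 10 2019.
2nd Tuesday of October 2019: Oct 8 2019.
November 2019 — 2nd Tuesday is Nov 12 2019.

Nov 12 2019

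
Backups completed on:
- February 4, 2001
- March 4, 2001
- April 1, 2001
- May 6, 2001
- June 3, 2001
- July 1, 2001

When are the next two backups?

Gaps: 28, 28, 35, 28, 28 days — a mix of 28 and 35. Every date is a Sunday.
Each is the 1st Sunday of its month.
1st Sunday of August 2001: August 5, 2001.
1st Sunday of September 2001: September 2, 2001.

August 5, 2001; September 2, 2001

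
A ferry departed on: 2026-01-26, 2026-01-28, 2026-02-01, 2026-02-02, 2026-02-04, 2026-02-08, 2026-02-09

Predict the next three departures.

2026-02-11, 2026-02-15, 2026-02-16

Gaps: 2, 4, 1, 2, 4, 1 days — not constant, but cyclic with period 3.
The events fall on every Monday, Wednesday and Sunday.
The following Wednesday is 2026-02-11.
Next Sunday: 2026-02-15.
The following Monday is 2026-02-16.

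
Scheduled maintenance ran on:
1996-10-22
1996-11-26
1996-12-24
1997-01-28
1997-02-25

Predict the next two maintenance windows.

These are Tuesdays at 28- or 35-day spacing (35, 28, 35, 28).
The pattern: 4th Tuesday of the month.
4th Tuesday of March 1997: 1997-03-25.
April 1997 — 4th Tuesday is 1997-04-22.

1997-03-25, 1997-04-22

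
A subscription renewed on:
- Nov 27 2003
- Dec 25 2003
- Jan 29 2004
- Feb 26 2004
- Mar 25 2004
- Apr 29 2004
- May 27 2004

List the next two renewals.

Jun 24 2004, Jul 29 2004

Every date is a Thursday; gaps 28, 35, 28, 28, 35, 28 days.
Each is the last Thursday of its month (at least one falls on the 29th or later, ruling out '4th Thursday').
June 2004 ends with Thursday Jun 24 2004.
Last Thursday of July 2004: Jul 29 2004.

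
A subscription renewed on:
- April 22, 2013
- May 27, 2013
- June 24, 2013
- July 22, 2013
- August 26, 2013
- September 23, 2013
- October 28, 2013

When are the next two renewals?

All dates are Mondays, 35, 28, 28, 35, 28, 35 days apart.
Specifically, the 4th Monday of each month.
4th Monday of November 2013: November 25, 2013.
December 2013 — 4th Monday is December 23, 2013.

November 25, 2013; December 23, 2013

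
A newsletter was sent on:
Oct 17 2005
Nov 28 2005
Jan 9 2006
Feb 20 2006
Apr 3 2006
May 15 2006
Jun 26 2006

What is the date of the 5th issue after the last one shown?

Jan 22 2007

Gaps between consecutive events: 42, 42, 42, 42, 42, 42 days — a constant 42-day interval.
Jun 26 2006 + 42 days = Aug 7 2006.
Aug 7 2006 + 42 days = Sep 18 2006.
Sep 18 2006 + 42 days = Oct 30 2006.
Oct 30 2006 + 42 days = Dec 11 2006.
Dec 11 2006 + 42 days = Jan 22 2007.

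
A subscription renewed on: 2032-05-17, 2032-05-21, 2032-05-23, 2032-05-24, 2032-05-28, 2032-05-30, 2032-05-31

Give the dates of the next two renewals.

Gaps: 4, 2, 1, 4, 2, 1 days — not constant, but cyclic with period 3.
The events fall on every Monday, Friday and Sunday.
Next Friday: 2032-06-04.
Next Sunday: 2032-06-06.

2032-06-04, 2032-06-06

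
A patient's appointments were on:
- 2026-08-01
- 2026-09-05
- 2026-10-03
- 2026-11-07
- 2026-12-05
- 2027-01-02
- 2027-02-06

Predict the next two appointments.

2027-03-06, 2027-04-03

All dates are Saturdays, 35, 28, 35, 28, 28, 35 days apart.
Specifically, the 1st Saturday of each month.
March 2027 — 1st Saturday is 2027-03-06.
April 2027 — 1st Saturday is 2027-04-03.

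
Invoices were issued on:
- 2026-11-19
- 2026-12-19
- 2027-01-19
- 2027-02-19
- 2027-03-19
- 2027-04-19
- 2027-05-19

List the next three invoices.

2027-06-19, 2027-07-19, 2027-08-19

Gaps: 30, 31, 31, 28, 31, 30 days — not constant. Every event is on the 19th of the month.
Pattern: the 19th of each month.
Next: June 2027 → 2027-06-19.
July 2027: 2027-07-19.
Next: August 2027 → 2027-08-19.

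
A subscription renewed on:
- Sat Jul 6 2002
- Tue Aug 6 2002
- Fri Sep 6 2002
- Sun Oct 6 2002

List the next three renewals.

The day-of-month is always 6 (31, 31, 30 days between events).
So this recurs on the 6th of each month.
Next: November 2002 → Wed Nov 6 2002.
December 2002: Fri Dec 6 2002.
January 2003: Mon Jan 6 2003.

Wed Nov 6 2002, Fri Dec 6 2002, Mon Jan 6 2003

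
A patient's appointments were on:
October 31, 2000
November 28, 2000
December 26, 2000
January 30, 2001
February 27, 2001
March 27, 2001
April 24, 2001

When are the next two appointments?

All Tuesdays; the gaps (28, 28, 35, 28, 28, 28) vary with month length.
This is the last Tuesday of each month.
May 2001 ends with Tuesday May 29, 2001.
Last Tuesday of June 2001: June 26, 2001.

May 29, 2001; June 26, 2001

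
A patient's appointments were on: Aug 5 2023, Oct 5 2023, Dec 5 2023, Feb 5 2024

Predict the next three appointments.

The day-of-month is always 5 (61, 61, 62 days between events).
So this recurs on the 5th of every 2 months.
Next: April 2024 → Apr 5 2024.
June 2024: Jun 5 2024.
August 2024: Aug 5 2024.

Apr 5 2024, Jun 5 2024, Aug 5 2024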